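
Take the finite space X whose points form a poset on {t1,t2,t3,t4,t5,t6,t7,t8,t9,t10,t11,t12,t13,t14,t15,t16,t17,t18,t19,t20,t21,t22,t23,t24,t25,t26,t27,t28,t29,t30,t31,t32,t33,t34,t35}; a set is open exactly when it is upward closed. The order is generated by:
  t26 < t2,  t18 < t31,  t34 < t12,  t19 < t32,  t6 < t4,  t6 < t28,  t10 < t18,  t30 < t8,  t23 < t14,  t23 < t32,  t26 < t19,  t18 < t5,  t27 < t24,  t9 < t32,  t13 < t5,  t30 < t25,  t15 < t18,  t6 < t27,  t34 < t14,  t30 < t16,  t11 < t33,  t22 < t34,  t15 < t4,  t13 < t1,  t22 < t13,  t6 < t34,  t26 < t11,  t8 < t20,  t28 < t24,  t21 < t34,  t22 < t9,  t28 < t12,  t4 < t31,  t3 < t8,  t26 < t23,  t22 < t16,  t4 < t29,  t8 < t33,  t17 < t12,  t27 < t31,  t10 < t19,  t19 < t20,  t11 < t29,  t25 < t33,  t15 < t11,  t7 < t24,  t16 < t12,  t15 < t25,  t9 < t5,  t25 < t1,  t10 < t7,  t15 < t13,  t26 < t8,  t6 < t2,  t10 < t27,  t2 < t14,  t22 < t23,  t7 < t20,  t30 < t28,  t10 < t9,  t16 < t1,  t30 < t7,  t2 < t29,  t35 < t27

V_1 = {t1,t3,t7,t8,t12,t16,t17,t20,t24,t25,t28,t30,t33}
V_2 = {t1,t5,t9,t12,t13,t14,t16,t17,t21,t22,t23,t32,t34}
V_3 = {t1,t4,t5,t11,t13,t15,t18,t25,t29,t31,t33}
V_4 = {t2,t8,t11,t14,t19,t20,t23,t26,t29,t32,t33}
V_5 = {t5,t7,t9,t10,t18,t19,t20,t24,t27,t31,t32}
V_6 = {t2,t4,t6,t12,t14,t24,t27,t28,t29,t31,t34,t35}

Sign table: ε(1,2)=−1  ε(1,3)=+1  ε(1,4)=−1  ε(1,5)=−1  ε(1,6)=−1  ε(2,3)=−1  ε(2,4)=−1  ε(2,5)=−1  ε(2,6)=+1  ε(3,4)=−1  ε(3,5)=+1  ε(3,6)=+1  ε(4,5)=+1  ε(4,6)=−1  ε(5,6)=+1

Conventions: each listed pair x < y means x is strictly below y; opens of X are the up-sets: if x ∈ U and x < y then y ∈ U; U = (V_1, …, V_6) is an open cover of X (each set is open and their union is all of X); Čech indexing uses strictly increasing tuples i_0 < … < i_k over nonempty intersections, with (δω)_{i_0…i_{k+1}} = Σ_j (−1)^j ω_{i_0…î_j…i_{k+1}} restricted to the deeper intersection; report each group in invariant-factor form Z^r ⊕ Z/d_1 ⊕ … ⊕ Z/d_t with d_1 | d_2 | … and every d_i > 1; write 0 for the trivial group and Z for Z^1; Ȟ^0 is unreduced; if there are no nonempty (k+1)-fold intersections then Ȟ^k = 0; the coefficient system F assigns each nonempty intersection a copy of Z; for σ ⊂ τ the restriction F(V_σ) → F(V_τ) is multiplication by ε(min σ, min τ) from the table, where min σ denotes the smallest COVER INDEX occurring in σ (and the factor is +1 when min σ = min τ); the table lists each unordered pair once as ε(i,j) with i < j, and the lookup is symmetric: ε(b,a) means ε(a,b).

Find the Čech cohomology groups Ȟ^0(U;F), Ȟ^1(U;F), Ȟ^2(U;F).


nerve of the cover:
  V12={t1,t12,t16,t17} V13={t1,t25,t33} V14={t8,t20,t33} V15={t7,t20,t24} V16={t12,t24,t28} V23={t1,t5,t13} V24={t14,t23,t32} V25={t5,t9,t32} V26={t12,t14,t34} V34={t11,t29,t33} V35={t5,t18,t31} V36={t4,t29,t31} V45={t19,t20,t32} V46={t2,t14,t29} V56={t24,t27,t31}
  V123={t1} V126={t12} V134={t33} V145={t20} V156={t24} V235={t5} V245={t32} V246={t14} V346={t29} V356={t31}
C dims 6,15,10; δ0: rk 6, SNF 1^5·2; δ1: rk 9, SNF 1^9
Ȟ^0 = (6 − 6) − 0 = 0, so Ȟ^0 ≅ 0
Ȟ^1 = (15 − 9) − 6 = 0 plus torsion [2], so Ȟ^1 ≅ Z/2
Ȟ^2 = (10 − 0) − 9 = 1, so Ȟ^2 ≅ Z

Ȟ^0 = 0,  Ȟ^1 = Z/2,  Ȟ^2 = Z


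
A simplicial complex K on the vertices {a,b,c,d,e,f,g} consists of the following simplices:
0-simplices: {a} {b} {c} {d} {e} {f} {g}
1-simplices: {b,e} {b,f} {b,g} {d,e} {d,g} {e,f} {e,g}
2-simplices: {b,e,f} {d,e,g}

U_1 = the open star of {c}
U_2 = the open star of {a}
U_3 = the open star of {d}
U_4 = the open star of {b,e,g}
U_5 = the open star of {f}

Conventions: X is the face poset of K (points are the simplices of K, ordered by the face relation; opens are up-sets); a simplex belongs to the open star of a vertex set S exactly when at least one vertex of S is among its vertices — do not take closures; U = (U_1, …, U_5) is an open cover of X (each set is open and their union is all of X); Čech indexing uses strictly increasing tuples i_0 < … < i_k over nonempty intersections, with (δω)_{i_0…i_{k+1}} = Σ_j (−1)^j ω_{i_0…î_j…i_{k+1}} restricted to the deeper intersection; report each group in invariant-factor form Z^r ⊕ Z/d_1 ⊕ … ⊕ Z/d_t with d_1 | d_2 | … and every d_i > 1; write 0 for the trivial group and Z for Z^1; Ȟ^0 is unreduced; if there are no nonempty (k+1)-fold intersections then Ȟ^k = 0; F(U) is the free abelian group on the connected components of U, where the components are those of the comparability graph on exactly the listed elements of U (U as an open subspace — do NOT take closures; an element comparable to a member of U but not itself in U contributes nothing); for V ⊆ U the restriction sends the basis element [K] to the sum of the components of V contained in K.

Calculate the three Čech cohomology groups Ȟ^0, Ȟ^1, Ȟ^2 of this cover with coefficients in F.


Ȟ^0(U;F) ≅ Z^3,  Ȟ^1(U;F) ≅ 0,  Ȟ^2(U;F) ≅ 0

nerve simplices:
  U1={{c}} U2={{a}} U3={{d},{d,e},{d,g},{d,e,g}} U4={{b},{e},{g},{b,e},{b,f},{b,g},{d,e},{d,g},{e,f},{e,g},{b,e,f},{d,e,g}} U5={{f},{b,f},{e,f},{b,e,f}}
  U34={{d,e},{d,g},{d,e,g}} U45={{b,f},{e,f},{b,e,f}}
components per intersection:
  U1: {{c}}
  U2: {{a}}
  U3: {{d},{d,e},{d,g},{d,e,g}}
  U4: {{b},{e},{g},{b,e},{b,f},{b,g},{d,e},{d,g},{e,f},{e,g},{b,e,f},{d,e,g}}
  U5: {{f},{b,f},{e,f},{b,e,f}}
  U34: {{d,e},{d,g},{d,e,g}}
  U45: {{b,f},{e,f},{b,e,f}}
C dims 5,2; δ0: rk 2, SNF 1^2
degree 0: 5−2−0 = 3 → Ȟ^0 ≅ Z^3
degree 1: 2−0−2 = 0 → Ȟ^1 ≅ 0
degree 2: 0−0−0 = 0 → Ȟ^2 ≅ 0


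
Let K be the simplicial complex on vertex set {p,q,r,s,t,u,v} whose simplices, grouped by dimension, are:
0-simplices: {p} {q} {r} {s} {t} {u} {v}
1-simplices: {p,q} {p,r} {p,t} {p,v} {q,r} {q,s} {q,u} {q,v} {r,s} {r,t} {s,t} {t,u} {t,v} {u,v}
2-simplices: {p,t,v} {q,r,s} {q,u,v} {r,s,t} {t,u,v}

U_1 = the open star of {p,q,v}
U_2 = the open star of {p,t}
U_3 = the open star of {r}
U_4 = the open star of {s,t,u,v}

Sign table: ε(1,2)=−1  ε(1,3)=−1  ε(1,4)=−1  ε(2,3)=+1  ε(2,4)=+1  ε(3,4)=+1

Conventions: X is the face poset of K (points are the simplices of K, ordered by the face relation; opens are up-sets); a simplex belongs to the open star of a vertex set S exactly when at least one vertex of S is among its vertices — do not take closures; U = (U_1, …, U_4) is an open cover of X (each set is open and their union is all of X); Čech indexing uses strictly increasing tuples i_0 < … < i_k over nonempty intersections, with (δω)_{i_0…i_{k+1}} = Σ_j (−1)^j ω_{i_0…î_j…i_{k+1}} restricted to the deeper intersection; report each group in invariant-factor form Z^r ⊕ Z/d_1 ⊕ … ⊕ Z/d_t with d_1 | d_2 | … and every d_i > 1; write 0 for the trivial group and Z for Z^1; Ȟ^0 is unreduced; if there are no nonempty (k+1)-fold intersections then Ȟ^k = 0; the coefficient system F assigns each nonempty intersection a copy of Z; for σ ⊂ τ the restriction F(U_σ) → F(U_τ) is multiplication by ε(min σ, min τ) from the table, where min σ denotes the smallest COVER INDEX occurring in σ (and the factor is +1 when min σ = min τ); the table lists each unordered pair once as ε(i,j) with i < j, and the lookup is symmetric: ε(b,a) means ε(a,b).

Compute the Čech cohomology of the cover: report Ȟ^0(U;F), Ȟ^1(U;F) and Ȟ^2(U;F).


Ȟ^0 = Z, Ȟ^1 = 0, Ȟ^2 = Z

nerve simplices:
  U1={{p},{q},{v},{p,q},{p,r},{p,t},{p,v},{q,r},{q,s},{q,u},{q,v},{t,v},{u,v},{p,t,v},{q,r,s},{q,u,v},{t,u,v}} U2={{p},{t},{p,q},{p,r},{p,t},{p,v},{r,t},{s,t},{t,u},{t,v},{p,t,v},{r,s,t},{t,u,v}} U3={{r},{p,r},{q,r},{r,s},{r,t},{q,r,s},{r,s,t}} U4={{s},{t},{u},{v},{p,t},{p,v},{q,s},{q,u},{q,v},{r,s},{r,t},{s,t},{t,u},{t,v},{u,v},{p,t,v},{q,r,s},{q,u,v},{r,s,t},{t,u,v}}
  U12={{p},{p,q},{p,r},{p,t},{p,v},{t,v},{p,t,v},{t,u,v}} U13={{p,r},{q,r},{q,r,s}} U14={{v},{p,t},{p,v},{q,s},{q,u},{q,v},{t,v},{u,v},{p,t,v},{q,r,s},{q,u,v},{t,u,v}} U23={{p,r},{r,t},{r,s,t}} U24={{t},{p,t},{p,v},{r,t},{s,t},{t,u},{t,v},{p,t,v},{r,s,t},{t,u,v}} U34={{r,s},{r,t},{q,r,s},{r,s,t}}
  U123={{p,r}} U124={{p,t},{p,v},{t,v},{p,t,v},{t,u,v}} U134={{q,r,s}} U234={{r,t},{r,s,t}}
C dims 4,6,4; δ0: rk 3, SNF 1^3; δ1: rk 3, SNF 1^3
degree 0: 4−3−0 = 1 → Ȟ^0 ≅ Z
degree 1: 6−3−3 = 0 → Ȟ^1 ≅ 0
degree 2: 4−0−3 = 1 → Ȟ^2 ≅ Z


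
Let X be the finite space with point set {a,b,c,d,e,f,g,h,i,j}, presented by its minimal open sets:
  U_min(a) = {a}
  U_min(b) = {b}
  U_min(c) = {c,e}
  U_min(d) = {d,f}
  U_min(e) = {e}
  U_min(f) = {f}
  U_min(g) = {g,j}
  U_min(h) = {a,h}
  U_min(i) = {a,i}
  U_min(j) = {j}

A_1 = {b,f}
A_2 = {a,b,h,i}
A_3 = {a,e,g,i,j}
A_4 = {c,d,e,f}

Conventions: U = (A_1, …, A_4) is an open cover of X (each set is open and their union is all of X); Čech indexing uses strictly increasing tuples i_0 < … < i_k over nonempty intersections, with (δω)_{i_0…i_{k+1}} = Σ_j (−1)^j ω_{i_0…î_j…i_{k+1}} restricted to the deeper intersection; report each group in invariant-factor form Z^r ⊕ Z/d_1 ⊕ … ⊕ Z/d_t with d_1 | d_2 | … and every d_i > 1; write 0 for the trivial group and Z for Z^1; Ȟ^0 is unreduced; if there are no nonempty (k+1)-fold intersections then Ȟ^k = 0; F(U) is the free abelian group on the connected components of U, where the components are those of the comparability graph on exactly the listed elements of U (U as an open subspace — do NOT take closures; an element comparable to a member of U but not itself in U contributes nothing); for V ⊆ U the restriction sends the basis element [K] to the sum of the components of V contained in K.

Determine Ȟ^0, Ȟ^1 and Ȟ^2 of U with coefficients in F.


intersection data:
  A12={b} A14={f} A23={a,i} A34={e}
components per intersection:
  A1: {b} {f}
  A2: {a,h,i} {b}
  A3: {a,i} {e} {g,j}
  A4: {c,e} {d,f}
  A12: {b}
  A14: {f}
  A23: {a,i}
  A34: {e}
C dims 9,4; δ0: rk 4, SNF 1^4
Ȟ^0 = (9 − 4) − 0 = 5, so Ȟ^0 ≅ Z^5
Ȟ^1 = (4 − 0) − 4 = 0, so Ȟ^1 ≅ 0
Ȟ^2 = (0 − 0) − 0 = 0, so Ȟ^2 ≅ 0

Ȟ^0 ≅ Z^5,  Ȟ^1 ≅ 0,  Ȟ^2 ≅ 0


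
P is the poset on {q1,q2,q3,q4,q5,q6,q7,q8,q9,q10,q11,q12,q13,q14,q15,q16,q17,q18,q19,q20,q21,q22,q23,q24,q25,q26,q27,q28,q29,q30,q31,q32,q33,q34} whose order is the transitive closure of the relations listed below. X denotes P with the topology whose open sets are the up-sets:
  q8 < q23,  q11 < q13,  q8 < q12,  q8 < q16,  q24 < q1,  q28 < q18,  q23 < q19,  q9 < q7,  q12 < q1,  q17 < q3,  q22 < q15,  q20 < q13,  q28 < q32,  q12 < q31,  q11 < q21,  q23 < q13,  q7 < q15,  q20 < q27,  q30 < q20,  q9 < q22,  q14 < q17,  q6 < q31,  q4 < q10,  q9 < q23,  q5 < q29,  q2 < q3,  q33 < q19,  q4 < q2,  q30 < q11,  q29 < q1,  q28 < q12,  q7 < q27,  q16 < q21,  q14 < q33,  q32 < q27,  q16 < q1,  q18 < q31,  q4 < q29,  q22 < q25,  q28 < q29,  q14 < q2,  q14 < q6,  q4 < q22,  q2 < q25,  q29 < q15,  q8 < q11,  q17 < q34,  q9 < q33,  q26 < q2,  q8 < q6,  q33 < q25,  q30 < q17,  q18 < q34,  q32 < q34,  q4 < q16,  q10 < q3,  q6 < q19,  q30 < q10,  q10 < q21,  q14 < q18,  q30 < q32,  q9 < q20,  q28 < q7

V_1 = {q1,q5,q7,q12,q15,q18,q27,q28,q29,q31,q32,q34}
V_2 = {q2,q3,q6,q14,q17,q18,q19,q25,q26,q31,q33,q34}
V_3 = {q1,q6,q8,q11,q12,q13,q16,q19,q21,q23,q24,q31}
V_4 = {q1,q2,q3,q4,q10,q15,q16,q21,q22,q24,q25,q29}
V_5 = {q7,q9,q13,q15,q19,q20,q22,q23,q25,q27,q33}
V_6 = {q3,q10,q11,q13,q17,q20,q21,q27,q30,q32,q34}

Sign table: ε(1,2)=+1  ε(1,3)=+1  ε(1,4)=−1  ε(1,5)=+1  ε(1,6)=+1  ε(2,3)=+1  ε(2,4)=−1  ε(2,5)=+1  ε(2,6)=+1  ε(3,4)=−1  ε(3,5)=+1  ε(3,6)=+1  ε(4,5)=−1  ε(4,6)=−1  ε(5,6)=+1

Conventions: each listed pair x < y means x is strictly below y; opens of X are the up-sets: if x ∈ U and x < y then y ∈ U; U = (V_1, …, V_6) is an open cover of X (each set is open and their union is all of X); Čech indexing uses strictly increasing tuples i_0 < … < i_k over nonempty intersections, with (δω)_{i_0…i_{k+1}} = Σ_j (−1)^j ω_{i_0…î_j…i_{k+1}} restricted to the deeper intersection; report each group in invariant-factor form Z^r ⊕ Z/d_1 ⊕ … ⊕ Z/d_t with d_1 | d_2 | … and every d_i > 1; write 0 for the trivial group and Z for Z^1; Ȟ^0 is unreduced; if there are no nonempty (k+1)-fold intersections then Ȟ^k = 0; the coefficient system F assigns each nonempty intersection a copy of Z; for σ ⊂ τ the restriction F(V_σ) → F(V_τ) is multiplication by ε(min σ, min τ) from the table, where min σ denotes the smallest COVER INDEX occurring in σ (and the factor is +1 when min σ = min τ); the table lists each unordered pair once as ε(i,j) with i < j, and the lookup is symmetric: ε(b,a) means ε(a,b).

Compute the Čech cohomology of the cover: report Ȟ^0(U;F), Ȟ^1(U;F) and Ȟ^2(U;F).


cover nerve:
  V12={q18,q31,q34} V13={q1,q12,q31} V14={q1,q15,q29} V15={q7,q15,q27} V16={q27,q32,q34} V23={q6,q19,q31} V24={q2,q3,q25} V25={q19,q25,q33} V26={q3,q17,q34} V34={q1,q16,q21,q24} V35={q13,q19,q23} V36={q11,q13,q21} V45={q15,q22,q25} V46={q3,q10,q21} V56={q13,q20,q27}
  V123={q31} V126={q34} V134={q1} V145={q15} V156={q27} V235={q19} V245={q25} V246={q3} V346={q21} V356={q13}
C dims 6,15,10; δ0: rk 5, SNF 1^5; δ1: rk 10, SNF 1^9·2
Ȟ^0: (6−5)−0=1 ⇒ Z
Ȟ^1: (15−10)−5=0 ⇒ 0
Ȟ^2: (10−0)−10=0 plus torsion [2] ⇒ Z/2

Ȟ^0(U;F) ≅ Z, Ȟ^1(U;F) ≅ 0 and Ȟ^2(U;F) ≅ Z/2


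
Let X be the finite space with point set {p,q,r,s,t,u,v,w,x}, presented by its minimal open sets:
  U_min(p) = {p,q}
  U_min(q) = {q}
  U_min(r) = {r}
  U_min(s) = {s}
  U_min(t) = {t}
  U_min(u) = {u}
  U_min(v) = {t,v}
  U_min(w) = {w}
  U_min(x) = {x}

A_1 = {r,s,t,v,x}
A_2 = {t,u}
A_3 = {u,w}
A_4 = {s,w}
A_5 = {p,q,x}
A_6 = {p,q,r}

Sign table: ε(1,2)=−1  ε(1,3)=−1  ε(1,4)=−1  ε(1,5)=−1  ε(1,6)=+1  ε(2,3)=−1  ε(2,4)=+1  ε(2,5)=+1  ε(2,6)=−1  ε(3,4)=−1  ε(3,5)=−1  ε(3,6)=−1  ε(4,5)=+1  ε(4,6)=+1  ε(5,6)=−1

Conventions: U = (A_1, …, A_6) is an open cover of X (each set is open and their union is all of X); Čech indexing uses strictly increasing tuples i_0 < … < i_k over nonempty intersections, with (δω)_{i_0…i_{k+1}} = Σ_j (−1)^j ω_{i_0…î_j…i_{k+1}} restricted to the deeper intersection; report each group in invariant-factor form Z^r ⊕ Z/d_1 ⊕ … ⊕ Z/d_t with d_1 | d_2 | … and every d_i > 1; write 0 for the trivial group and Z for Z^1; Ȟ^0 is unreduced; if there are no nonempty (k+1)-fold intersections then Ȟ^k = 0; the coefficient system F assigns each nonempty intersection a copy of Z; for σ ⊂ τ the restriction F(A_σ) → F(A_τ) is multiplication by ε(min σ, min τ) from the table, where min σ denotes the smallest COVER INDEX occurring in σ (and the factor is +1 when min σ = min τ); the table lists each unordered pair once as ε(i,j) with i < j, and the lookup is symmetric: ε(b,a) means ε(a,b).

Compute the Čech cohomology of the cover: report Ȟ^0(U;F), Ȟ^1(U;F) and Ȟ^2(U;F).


Ȟ^0 = Z; Ȟ^1 = Z^2; Ȟ^2 = 0

nerve simplices:
  A12={t} A14={s} A15={x} A16={r} A23={u} A34={w} A56={p,q}
C dims 6,7; δ0: rk 5, SNF 1^5
degree 0: 6−5−0 = 1 → Ȟ^0 ≅ Z
degree 1: 7−0−5 = 2 → Ȟ^1 ≅ Z^2
degree 2: 0−0−0 = 0 → Ȟ^2 ≅ 0


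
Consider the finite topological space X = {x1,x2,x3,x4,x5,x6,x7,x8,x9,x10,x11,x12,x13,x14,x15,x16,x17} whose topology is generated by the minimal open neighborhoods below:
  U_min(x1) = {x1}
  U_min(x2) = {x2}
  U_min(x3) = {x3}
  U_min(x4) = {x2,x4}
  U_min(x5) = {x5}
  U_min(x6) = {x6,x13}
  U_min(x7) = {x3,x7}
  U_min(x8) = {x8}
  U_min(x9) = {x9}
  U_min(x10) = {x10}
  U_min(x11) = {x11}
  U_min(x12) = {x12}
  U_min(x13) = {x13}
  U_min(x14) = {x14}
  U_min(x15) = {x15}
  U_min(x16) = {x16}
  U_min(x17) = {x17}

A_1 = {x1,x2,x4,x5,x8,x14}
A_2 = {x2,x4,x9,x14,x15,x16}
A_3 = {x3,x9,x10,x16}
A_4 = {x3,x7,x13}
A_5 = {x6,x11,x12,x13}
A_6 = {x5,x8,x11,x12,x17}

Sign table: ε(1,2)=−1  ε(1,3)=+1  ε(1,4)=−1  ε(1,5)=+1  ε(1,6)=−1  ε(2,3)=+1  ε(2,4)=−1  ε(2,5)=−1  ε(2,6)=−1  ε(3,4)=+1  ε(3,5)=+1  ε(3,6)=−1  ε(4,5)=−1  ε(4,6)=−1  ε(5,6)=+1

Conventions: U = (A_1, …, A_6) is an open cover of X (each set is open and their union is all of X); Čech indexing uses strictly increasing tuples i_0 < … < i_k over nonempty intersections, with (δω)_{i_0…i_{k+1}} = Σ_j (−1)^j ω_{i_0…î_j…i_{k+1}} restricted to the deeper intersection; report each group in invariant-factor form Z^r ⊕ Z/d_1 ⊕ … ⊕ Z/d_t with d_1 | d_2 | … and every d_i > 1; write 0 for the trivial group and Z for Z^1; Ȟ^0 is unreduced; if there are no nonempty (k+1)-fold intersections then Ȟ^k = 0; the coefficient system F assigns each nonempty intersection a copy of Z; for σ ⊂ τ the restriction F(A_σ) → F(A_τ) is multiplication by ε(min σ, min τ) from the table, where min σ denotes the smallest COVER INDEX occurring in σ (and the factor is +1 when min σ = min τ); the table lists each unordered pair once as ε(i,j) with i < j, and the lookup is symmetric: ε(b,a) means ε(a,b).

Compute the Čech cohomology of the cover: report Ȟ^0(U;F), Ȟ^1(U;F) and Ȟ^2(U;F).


nonempty intersections:
  A12={x2,x4,x14} A16={x5,x8} A23={x9,x16} A34={x3} A45={x13} A56={x11,x12}
C dims 6,6; δ0: rk 6, SNF 1^5·2
Ȟ^0: (6−6)−0=0 ⇒ 0
Ȟ^1: (6−0)−6=0 plus torsion [2] ⇒ Z/2
Ȟ^2: (0−0)−0=0 ⇒ 0

Ȟ^0(U;F) ≅ 0,  Ȟ^1(U;F) ≅ Z/2,  Ȟ^2(U;F) ≅ 0


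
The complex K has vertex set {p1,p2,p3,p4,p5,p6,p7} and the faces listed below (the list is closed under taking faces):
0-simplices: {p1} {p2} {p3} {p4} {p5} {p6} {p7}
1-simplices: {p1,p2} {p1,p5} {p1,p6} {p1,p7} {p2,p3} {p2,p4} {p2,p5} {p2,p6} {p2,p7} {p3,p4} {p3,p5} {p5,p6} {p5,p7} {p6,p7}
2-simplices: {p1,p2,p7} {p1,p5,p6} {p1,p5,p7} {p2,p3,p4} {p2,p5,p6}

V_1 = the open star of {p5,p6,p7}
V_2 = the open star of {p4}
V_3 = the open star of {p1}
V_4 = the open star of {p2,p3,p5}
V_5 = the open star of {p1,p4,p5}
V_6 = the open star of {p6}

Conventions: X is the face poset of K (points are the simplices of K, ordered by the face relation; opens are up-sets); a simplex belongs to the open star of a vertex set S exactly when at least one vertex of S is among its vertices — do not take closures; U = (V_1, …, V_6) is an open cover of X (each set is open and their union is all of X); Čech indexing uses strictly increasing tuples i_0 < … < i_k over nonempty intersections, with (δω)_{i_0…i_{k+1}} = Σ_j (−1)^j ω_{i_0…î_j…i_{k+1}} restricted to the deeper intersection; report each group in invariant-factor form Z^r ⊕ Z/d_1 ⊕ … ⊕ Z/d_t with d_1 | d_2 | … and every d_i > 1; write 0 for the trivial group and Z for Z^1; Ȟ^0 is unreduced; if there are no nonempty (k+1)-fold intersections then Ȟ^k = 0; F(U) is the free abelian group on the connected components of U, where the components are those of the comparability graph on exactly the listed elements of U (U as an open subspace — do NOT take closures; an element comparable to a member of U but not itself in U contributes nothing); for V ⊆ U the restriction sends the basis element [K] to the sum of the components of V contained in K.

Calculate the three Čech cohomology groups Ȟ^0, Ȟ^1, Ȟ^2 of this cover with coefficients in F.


Ȟ^0 ≅ Z, Ȟ^1 ≅ Z, Ȟ^2 ≅ 0

nonempty intersections:
  V1={{p5},{p6},{p7},{p1,p5},{p1,p6},{p1,p7},{p2,p5},{p2,p6},{p2,p7},{p3,p5},{p5,p6},{p5,p7},{p6,p7},{p1,p2,p7},{p1,p5,p6},{p1,p5,p7},{p2,p5,p6}} V2={{p4},{p2,p4},{p3,p4},{p2,p3,p4}} V3={{p1},{p1,p2},{p1,p5},{p1,p6},{p1,p7},{p1,p2,p7},{p1,p5,p6},{p1,p5,p7}} V4={{p2},{p3},{p5},{p1,p2},{p1,p5},{p2,p3},{p2,p4},{p2,p5},{p2,p6},{p2,p7},{p3,p4},{p3,p5},{p5,p6},{p5,p7},{p1,p2,p7},{p1,p5,p6},{p1,p5,p7},{p2,p3,p4},{p2,p5,p6}} V5={{p1},{p4},{p5},{p1,p2},{p1,p5},{p1,p6},{p1,p7},{p2,p4},{p2,p5},{p3,p4},{p3,p5},{p5,p6},{p5,p7},{p1,p2,p7},{p1,p5,p6},{p1,p5,p7},{p2,p3,p4},{p2,p5,p6}} V6={{p6},{p1,p6},{p2,p6},{p5,p6},{p6,p7},{p1,p5,p6},{p2,p5,p6}}
  V13={{p1,p5},{p1,p6},{p1,p7},{p1,p2,p7},{p1,p5,p6},{p1,p5,p7}} V14={{p5},{p1,p5},{p2,p5},{p2,p6},{p2,p7},{p3,p5},{p5,p6},{p5,p7},{p1,p2,p7},{p1,p5,p6},{p1,p5,p7},{p2,p5,p6}} V15={{p5},{p1,p5},{p1,p6},{p1,p7},{p2,p5},{p3,p5},{p5,p6},{p5,p7},{p1,p2,p7},{p1,p5,p6},{p1,p5,p7},{p2,p5,p6}} V16={{p6},{p1,p6},{p2,p6},{p5,p6},{p6,p7},{p1,p5,p6},{p2,p5,p6}} V24={{p2,p4},{p3,p4},{p2,p3,p4}} V25={{p4},{p2,p4},{p3,p4},{p2,p3,p4}} V34={{p1,p2},{p1,p5},{p1,p2,p7},{p1,p5,p6},{p1,p5,p7}} V35={{p1},{p1,p2},{p1,p5},{p1,p6},{p1,p7},{p1,p2,p7},{p1,p5,p6},{p1,p5,p7}} V36={{p1,p6},{p1,p5,p6}} V45={{p5},{p1,p2},{p1,p5},{p2,p4},{p2,p5},{p3,p4},{p3,p5},{p5,p6},{p5,p7},{p1,p2,p7},{p1,p5,p6},{p1,p5,p7},{p2,p3,p4},{p2,p5,p6}} V46={{p2,p6},{p5,p6},{p1,p5,p6},{p2,p5,p6}} V56={{p1,p6},{p5,p6},{p1,p5,p6},{p2,p5,p6}}
  V134={{p1,p5},{p1,p2,p7},{p1,p5,p6},{p1,p5,p7}} V135={{p1,p5},{p1,p6},{p1,p7},{p1,p2,p7},{p1,p5,p6},{p1,p5,p7}} V136={{p1,p6},{p1,p5,p6}} V145={{p5},{p1,p5},{p2,p5},{p3,p5},{p5,p6},{p5,p7},{p1,p2,p7},{p1,p5,p6},{p1,p5,p7},{p2,p5,p6}} V146={{p2,p6},{p5,p6},{p1,p5,p6},{p2,p5,p6}} V156={{p1,p6},{p5,p6},{p1,p5,p6},{p2,p5,p6}} V245={{p2,p4},{p3,p4},{p2,p3,p4}} V345={{p1,p2},{p1,p5},{p1,p2,p7},{p1,p5,p6},{p1,p5,p7}} V346={{p1,p5,p6}} V356={{p1,p6},{p1,p5,p6}} V456={{p5,p6},{p1,p5,p6},{p2,p5,p6}}
  V1345={{p1,p5},{p1,p2,p7},{p1,p5,p6},{p1,p5,p7}} V1346={{p1,p5,p6}} V1356={{p1,p6},{p1,p5,p6}} V1456={{p5,p6},{p1,p5,p6},{p2,p5,p6}} V3456={{p1,p5,p6}}
  V13456={{p1,p5,p6}}
components per intersection:
  V1: {{p5},{p6},{p7},{p1,p5},{p1,p6},{p1,p7},{p2,p5},{p2,p6},{p2,p7},{p3,p5},{p5,p6},{p5,p7},{p6,p7},{p1,p2,p7},{p1,p5,p6},{p1,p5,p7},{p2,p5,p6}}
  V2: {{p4},{p2,p4},{p3,p4},{p2,p3,p4}}
  V3: {{p1},{p1,p2},{p1,p5},{p1,p6},{p1,p7},{p1,p2,p7},{p1,p5,p6},{p1,p5,p7}}
  V4: {{p2},{p3},{p5},{p1,p2},{p1,p5},{p2,p3},{p2,p4},{p2,p5},{p2,p6},{p2,p7},{p3,p4},{p3,p5},{p5,p6},{p5,p7},{p1,p2,p7},{p1,p5,p6},{p1,p5,p7},{p2,p3,p4},{p2,p5,p6}}
  V5: {{p1},{p5},{p1,p2},{p1,p5},{p1,p6},{p1,p7},{p2,p5},{p3,p5},{p5,p6},{p5,p7},{p1,p2,p7},{p1,p5,p6},{p1,p5,p7},{p2,p5,p6}} {{p4},{p2,p4},{p3,p4},{p2,p3,p4}}
  V6: {{p6},{p1,p6},{p2,p6},{p5,p6},{p6,p7},{p1,p5,p6},{p2,p5,p6}}
  V13: {{p1,p5},{p1,p6},{p1,p7},{p1,p2,p7},{p1,p5,p6},{p1,p5,p7}}
  V14: {{p5},{p1,p5},{p2,p5},{p2,p6},{p3,p5},{p5,p6},{p5,p7},{p1,p5,p6},{p1,p5,p7},{p2,p5,p6}} {{p2,p7},{p1,p2,p7}}
  V15: {{p5},{p1,p5},{p1,p6},{p1,p7},{p2,p5},{p3,p5},{p5,p6},{p5,p7},{p1,p2,p7},{p1,p5,p6},{p1,p5,p7},{p2,p5,p6}}
  V16: {{p6},{p1,p6},{p2,p6},{p5,p6},{p6,p7},{p1,p5,p6},{p2,p5,p6}}
  V24: {{p2,p4},{p3,p4},{p2,p3,p4}}
  V25: {{p4},{p2,p4},{p3,p4},{p2,p3,p4}}
  V34: {{p1,p2},{p1,p2,p7}} {{p1,p5},{p1,p5,p6},{p1,p5,p7}}
  V35: {{p1},{p1,p2},{p1,p5},{p1,p6},{p1,p7},{p1,p2,p7},{p1,p5,p6},{p1,p5,p7}}
  V36: {{p1,p6},{p1,p5,p6}}
  V45: {{p5},{p1,p5},{p2,p5},{p3,p5},{p5,p6},{p5,p7},{p1,p5,p6},{p1,p5,p7},{p2,p5,p6}} {{p1,p2},{p1,p2,p7}} {{p2,p4},{p3,p4},{p2,p3,p4}}
  V46: {{p2,p6},{p5,p6},{p1,p5,p6},{p2,p5,p6}}
  V56: {{p1,p6},{p5,p6},{p1,p5,p6},{p2,p5,p6}}
  V134: {{p1,p5},{p1,p5,p6},{p1,p5,p7}} {{p1,p2,p7}}
  V135: {{p1,p5},{p1,p6},{p1,p7},{p1,p2,p7},{p1,p5,p6},{p1,p5,p7}}
  V136: {{p1,p6},{p1,p5,p6}}
  V145: {{p5},{p1,p5},{p2,p5},{p3,p5},{p5,p6},{p5,p7},{p1,p5,p6},{p1,p5,p7},{p2,p5,p6}} {{p1,p2,p7}}
  V146: {{p2,p6},{p5,p6},{p1,p5,p6},{p2,p5,p6}}
  V156: {{p1,p6},{p5,p6},{p1,p5,p6},{p2,p5,p6}}
  V245: {{p2,p4},{p3,p4},{p2,p3,p4}}
  V345: {{p1,p2},{p1,p2,p7}} {{p1,p5},{p1,p5,p6},{p1,p5,p7}}
  V346: {{p1,p5,p6}}
  V356: {{p1,p6},{p1,p5,p6}}
  V456: {{p5,p6},{p1,p5,p6},{p2,p5,p6}}
  V1345: {{p1,p5},{p1,p5,p6},{p1,p5,p7}} {{p1,p2,p7}}
  V1346: {{p1,p5,p6}}
  V1356: {{p1,p6},{p1,p5,p6}}
  V1456: {{p5,p6},{p1,p5,p6},{p2,p5,p6}}
  V3456: {{p1,p5,p6}}
  V13456: {{p1,p5,p6}}
C dims 7,16,14,6; δ0: rk 6, SNF 1^6; δ1: rk 9, SNF 1^9; δ2: rk 5, SNF 1^5
Ȟ^0: (7−6)−0=1 ⇒ Z
Ȟ^1: (16−9)−6=1 ⇒ Z
Ȟ^2: (14−5)−9=0 ⇒ 0


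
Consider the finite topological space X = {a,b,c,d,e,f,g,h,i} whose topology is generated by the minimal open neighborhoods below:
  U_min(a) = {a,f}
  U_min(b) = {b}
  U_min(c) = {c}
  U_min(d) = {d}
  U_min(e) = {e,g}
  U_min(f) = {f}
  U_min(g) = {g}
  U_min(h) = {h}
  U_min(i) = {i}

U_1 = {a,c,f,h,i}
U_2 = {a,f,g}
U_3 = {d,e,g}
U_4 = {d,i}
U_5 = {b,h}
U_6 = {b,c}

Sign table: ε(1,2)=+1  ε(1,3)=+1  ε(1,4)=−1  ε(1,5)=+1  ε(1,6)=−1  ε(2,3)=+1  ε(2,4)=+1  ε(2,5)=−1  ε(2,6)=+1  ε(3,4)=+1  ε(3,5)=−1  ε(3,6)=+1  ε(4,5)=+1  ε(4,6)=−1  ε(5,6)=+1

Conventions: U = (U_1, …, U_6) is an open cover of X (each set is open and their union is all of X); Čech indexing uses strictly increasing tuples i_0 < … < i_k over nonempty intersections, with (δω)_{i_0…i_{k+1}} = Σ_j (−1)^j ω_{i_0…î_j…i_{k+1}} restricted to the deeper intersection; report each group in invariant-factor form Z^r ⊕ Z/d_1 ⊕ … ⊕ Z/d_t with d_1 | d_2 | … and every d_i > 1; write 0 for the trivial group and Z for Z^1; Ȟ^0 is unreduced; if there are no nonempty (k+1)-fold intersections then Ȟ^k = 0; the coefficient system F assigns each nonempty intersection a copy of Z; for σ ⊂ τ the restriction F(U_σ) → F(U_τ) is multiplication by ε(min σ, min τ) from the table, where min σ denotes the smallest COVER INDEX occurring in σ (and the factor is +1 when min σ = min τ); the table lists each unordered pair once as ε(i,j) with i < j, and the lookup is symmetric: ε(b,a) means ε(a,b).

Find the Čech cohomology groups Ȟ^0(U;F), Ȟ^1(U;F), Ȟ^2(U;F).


Ȟ^0 = 0, Ȟ^1 = Z ⊕ Z/2, Ȟ^2 = 0

cover nerve:
  U12={a,f} U14={i} U15={h} U16={c} U23={g} U34={d} U56={b}
C dims 6,7; δ0: rk 6, SNF 1^5·2
Ȟ^0: (6−6)−0=0 ⇒ 0
Ȟ^1: (7−0)−6=1 plus torsion [2] ⇒ Z ⊕ Z/2
Ȟ^2: (0−0)−0=0 ⇒ 0


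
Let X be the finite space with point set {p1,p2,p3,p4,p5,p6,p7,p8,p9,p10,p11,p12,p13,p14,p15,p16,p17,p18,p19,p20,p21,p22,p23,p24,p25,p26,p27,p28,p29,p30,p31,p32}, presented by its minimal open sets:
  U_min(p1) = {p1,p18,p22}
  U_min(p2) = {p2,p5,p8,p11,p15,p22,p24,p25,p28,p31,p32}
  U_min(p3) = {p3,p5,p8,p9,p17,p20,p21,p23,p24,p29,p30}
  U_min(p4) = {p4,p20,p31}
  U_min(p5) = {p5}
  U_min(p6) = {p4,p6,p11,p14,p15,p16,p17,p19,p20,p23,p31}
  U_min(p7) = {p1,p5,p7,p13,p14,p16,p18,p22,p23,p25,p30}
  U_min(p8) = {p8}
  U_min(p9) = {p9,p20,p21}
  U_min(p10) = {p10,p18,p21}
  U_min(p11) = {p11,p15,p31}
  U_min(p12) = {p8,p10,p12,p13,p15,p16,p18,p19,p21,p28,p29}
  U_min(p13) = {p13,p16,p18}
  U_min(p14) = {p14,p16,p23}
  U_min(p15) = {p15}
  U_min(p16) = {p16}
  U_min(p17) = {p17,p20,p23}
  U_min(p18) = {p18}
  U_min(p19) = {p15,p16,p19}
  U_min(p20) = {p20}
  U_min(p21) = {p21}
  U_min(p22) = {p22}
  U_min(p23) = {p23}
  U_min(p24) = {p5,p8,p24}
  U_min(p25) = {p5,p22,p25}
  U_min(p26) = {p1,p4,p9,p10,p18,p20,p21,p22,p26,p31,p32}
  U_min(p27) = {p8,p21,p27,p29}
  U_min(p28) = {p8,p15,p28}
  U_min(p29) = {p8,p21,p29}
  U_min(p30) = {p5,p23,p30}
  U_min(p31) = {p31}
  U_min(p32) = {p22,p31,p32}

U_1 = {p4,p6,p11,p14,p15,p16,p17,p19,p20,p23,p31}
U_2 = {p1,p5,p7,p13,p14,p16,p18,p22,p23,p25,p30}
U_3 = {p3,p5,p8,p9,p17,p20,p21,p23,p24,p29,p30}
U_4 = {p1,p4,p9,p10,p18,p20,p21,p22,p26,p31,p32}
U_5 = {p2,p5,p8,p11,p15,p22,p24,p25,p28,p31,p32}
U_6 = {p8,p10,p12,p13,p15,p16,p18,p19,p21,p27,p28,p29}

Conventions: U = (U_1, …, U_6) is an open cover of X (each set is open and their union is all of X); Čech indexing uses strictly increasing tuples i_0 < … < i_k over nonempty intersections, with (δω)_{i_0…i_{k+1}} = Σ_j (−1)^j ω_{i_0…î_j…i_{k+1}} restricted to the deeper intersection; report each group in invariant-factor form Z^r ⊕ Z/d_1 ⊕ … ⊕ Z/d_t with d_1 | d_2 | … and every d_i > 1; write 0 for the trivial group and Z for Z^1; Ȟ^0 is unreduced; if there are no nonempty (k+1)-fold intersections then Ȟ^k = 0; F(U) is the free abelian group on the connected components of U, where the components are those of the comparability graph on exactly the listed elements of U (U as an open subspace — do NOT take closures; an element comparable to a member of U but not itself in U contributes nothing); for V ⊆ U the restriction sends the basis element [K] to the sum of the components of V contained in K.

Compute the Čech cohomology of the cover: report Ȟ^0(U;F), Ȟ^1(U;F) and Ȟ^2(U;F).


Ȟ^0 ≅ Z, Ȟ^1 ≅ 0 and Ȟ^2 ≅ Z/2

nerve simplices:
  U12={p14,p16,p23} U13={p17,p20,p23} U14={p4,p20,p31} U15={p11,p15,p31} U16={p15,p16,p19} U23={p5,p23,p30} U24={p1,p18,p22} U25={p5,p22,p25} U26={p13,p16,p18} U34={p9,p20,p21} U35={p5,p8,p24} U36={p8,p21,p29} U45={p22,p31,p32} U46={p10,p18,p21} U56={p8,p15,p28}
  U123={p23} U126={p16} U134={p20} U145={p31} U156={p15} U235={p5} U245={p22} U246={p18} U346={p21} U356={p8}
components per intersection:
  U1: {p4,p6,p11,p14,p15,p16,p17,p19,p20,p23,p31}
  U2: {p1,p5,p7,p13,p14,p16,p18,p22,p23,p25,p30}
  U3: {p3,p5,p8,p9,p17,p20,p21,p23,p24,p29,p30}
  U4: {p1,p4,p9,p10,p18,p20,p21,p22,p26,p31,p32}
  U5: {p2,p5,p8,p11,p15,p22,p24,p25,p28,p31,p32}
  U6: {p8,p10,p12,p13,p15,p16,p18,p19,p21,p27,p28,p29}
  U12: {p14,p16,p23}
  U13: {p17,p20,p23}
  U14: {p4,p20,p31}
  U15: {p11,p15,p31}
  U16: {p15,p16,p19}
  U23: {p5,p23,p30}
  U24: {p1,p18,p22}
  U25: {p5,p22,p25}
  U26: {p13,p16,p18}
  U34: {p9,p20,p21}
  U35: {p5,p8,p24}
  U36: {p8,p21,p29}
  U45: {p22,p31,p32}
  U46: {p10,p18,p21}
  U56: {p8,p15,p28}
  U123: {p23}
  U126: {p16}
  U134: {p20}
  U145: {p31}
  U156: {p15}
  U235: {p5}
  U245: {p22}
  U246: {p18}
  U346: {p21}
  U356: {p8}
C dims 6,15,10; δ0: rk 5, SNF 1^5; δ1: rk 10, SNF 1^9·2
degree 0: 6−5−0 = 1 → Ȟ^0 ≅ Z
degree 1: 15−10−5 = 0 → Ȟ^1 ≅ 0
degree 2: 10−0−10 = 0 plus torsion [2] → Ȟ^2 ≅ Z/2


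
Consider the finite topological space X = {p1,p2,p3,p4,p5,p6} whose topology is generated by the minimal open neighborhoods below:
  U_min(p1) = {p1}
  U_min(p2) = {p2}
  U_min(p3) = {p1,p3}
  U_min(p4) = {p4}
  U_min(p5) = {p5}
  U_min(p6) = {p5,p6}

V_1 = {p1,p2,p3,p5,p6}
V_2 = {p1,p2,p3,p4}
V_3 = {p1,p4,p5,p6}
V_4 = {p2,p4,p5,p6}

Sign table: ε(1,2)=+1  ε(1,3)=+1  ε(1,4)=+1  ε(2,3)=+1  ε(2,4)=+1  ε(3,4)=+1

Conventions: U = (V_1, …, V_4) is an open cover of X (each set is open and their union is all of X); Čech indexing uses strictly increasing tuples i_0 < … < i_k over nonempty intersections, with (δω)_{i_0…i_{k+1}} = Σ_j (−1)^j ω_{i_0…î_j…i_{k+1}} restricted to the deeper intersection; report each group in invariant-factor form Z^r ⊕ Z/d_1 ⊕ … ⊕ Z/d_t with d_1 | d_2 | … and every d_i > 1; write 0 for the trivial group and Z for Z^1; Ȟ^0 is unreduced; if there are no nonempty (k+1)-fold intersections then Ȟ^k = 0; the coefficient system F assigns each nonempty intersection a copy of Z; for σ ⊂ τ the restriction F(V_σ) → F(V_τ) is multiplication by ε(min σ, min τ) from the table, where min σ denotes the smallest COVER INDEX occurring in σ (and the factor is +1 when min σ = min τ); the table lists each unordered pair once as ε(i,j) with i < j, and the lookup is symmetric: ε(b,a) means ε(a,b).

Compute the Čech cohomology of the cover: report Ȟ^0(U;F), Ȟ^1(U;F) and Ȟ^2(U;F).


nerve of the cover:
  V12={p1,p2,p3} V13={p1,p5,p6} V14={p2,p5,p6} V23={p1,p4} V24={p2,p4} V34={p4,p5,p6}
  V123={p1} V124={p2} V134={p5,p6} V234={p4}
C dims 4,6,4; δ0: rk 3, SNF 1^3; δ1: rk 3, SNF 1^3
Ȟ^0 = (4 − 3) − 0 = 1, so Ȟ^0 ≅ Z
Ȟ^1 = (6 − 3) − 3 = 0, so Ȟ^1 ≅ 0
Ȟ^2 = (4 − 0) − 3 = 1, so Ȟ^2 ≅ Z

Ȟ^0(U;F) ≅ Z,  Ȟ^1(U;F) ≅ 0,  Ȟ^2(U;F) ≅ Z


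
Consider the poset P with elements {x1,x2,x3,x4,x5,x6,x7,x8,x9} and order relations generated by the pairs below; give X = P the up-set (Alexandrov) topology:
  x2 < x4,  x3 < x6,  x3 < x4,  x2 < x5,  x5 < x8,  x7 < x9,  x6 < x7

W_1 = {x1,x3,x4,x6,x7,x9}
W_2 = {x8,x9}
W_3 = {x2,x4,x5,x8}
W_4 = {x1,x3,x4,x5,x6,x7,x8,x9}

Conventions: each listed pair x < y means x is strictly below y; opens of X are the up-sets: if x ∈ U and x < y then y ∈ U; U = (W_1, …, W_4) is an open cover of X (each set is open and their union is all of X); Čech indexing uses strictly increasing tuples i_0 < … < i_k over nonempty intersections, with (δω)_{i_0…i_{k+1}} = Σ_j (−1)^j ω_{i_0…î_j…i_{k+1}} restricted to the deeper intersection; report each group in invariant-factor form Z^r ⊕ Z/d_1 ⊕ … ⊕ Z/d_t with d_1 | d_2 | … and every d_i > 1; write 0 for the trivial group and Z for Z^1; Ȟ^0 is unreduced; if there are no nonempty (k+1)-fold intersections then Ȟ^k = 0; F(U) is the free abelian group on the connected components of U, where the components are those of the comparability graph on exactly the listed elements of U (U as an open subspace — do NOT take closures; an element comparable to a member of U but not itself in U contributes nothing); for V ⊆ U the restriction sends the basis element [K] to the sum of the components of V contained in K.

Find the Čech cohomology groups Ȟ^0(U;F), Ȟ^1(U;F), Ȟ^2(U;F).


Ȟ^0(U;F) ≅ Z^2, Ȟ^1(U;F) ≅ 0 and Ȟ^2(U;F) ≅ 0

nerve simplices:
  W12={x9} W13={x4} W14={x1,x3,x4,x6,x7,x9} W23={x8} W24={x8,x9} W34={x4,x5,x8}
  W124={x9} W134={x4} W234={x8}
components per intersection:
  W1: {x1} {x3,x4,x6,x7,x9}
  W2: {x8} {x9}
  W3: {x2,x4,x5,x8}
  W4: {x1} {x3,x4,x6,x7,x9} {x5,x8}
  W12: {x9}
  W13: {x4}
  W14: {x1} {x3,x4,x6,x7,x9}
  W23: {x8}
  W24: {x8} {x9}
  W34: {x4} {x5,x8}
  W124: {x9}
  W134: {x4}
  W234: {x8}
C dims 8,9,3; δ0: rk 6, SNF 1^6; δ1: rk 3, SNF 1^3
degree 0: 8−6−0 = 2 → Ȟ^0 ≅ Z^2
degree 1: 9−3−6 = 0 → Ȟ^1 ≅ 0
degree 2: 3−0−3 = 0 → Ȟ^2 ≅ 0


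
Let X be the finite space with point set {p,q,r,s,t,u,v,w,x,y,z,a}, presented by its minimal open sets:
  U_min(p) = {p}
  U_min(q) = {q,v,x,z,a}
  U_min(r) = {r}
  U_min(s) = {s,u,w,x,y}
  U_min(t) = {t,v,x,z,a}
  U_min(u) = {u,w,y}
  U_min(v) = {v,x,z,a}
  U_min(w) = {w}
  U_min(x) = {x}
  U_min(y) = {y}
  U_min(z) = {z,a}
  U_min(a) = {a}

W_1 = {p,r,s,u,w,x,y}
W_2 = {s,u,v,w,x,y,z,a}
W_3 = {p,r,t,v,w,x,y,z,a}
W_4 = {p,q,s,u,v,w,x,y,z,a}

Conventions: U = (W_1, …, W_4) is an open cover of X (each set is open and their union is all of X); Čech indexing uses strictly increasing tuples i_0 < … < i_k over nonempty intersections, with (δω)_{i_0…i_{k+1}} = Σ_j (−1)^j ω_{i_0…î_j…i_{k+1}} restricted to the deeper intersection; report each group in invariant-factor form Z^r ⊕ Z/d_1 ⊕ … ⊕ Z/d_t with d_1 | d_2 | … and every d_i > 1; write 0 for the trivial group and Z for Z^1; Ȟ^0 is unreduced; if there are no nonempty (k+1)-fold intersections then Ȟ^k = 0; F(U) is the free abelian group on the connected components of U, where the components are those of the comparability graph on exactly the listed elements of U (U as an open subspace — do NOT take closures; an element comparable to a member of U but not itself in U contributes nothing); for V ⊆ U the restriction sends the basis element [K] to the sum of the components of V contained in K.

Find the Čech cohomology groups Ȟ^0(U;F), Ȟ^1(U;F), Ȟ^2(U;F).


Ȟ^0 = Z^3, Ȟ^1 = 0 and Ȟ^2 = 0

nonempty intersections:
  W12={s,u,w,x,y} W13={p,r,w,x,y} W14={p,s,u,w,x,y} W23={v,w,x,y,z,a} W24={s,u,v,w,x,y,z,a} W34={p,v,w,x,y,z,a}
  W123={w,x,y} W124={s,u,w,x,y} W134={p,w,x,y} W234={v,w,x,y,z,a}
  W1234={w,x,y}
components per intersection:
  W1: {p} {r} {s,u,w,x,y}
  W2: {s,u,v,w,x,y,z,a}
  W3: {p} {r} {t,v,x,z,a} {w} {y}
  W4: {p} {q,s,u,v,w,x,y,z,a}
  W12: {s,u,w,x,y}
  W13: {p} {r} {w} {x} {y}
  W14: {p} {s,u,w,x,y}
  W23: {v,x,z,a} {w} {y}
  W24: {s,u,v,w,x,y,z,a}
  W34: {p} {v,x,z,a} {w} {y}
  W123: {w} {x} {y}
  W124: {s,u,w,x,y}
  W134: {p} {w} {x} {y}
  W234: {v,x,z,a} {w} {y}
  W1234: {w} {x} {y}
C dims 11,16,11,3; δ0: rk 8, SNF 1^8; δ1: rk 8, SNF 1^8; δ2: rk 3, SNF 1^3
Ȟ^0: (11−8)−0=3 ⇒ Z^3
Ȟ^1: (16−8)−8=0 ⇒ 0
Ȟ^2: (11−3)−8=0 ⇒ 0


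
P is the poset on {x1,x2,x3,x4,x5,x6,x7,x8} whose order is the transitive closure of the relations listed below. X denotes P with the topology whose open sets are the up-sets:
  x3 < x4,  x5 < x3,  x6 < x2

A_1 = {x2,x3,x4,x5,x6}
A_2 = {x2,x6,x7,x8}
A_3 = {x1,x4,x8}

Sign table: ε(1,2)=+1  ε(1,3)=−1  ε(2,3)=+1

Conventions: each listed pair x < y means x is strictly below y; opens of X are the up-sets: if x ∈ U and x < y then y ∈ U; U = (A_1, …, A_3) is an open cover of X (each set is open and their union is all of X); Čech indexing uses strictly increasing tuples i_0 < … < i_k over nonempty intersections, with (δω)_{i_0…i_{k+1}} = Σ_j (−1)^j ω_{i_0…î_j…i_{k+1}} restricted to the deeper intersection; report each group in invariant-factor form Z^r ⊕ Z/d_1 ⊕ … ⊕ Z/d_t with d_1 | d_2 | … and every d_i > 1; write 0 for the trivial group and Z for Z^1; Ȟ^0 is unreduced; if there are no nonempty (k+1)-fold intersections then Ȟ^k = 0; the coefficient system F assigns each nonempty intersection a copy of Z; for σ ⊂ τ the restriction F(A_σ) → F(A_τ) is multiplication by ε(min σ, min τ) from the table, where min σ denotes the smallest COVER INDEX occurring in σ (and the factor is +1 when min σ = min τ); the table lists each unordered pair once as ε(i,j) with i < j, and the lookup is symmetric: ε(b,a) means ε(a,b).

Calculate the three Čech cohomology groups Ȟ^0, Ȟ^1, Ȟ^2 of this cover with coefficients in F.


intersection data:
  A12={x2,x6} A13={x4} A23={x8}
C dims 3,3; δ0: rk 3, SNF 1^2·2
Ȟ^0 = (3 − 3) − 0 = 0, so Ȟ^0 ≅ 0
Ȟ^1 = (3 − 0) − 3 = 0 plus torsion [2], so Ȟ^1 ≅ Z/2
Ȟ^2 = (0 − 0) − 0 = 0, so Ȟ^2 ≅ 0

Ȟ^0 ≅ 0, Ȟ^1 ≅ Z/2 and Ȟ^2 ≅ 0


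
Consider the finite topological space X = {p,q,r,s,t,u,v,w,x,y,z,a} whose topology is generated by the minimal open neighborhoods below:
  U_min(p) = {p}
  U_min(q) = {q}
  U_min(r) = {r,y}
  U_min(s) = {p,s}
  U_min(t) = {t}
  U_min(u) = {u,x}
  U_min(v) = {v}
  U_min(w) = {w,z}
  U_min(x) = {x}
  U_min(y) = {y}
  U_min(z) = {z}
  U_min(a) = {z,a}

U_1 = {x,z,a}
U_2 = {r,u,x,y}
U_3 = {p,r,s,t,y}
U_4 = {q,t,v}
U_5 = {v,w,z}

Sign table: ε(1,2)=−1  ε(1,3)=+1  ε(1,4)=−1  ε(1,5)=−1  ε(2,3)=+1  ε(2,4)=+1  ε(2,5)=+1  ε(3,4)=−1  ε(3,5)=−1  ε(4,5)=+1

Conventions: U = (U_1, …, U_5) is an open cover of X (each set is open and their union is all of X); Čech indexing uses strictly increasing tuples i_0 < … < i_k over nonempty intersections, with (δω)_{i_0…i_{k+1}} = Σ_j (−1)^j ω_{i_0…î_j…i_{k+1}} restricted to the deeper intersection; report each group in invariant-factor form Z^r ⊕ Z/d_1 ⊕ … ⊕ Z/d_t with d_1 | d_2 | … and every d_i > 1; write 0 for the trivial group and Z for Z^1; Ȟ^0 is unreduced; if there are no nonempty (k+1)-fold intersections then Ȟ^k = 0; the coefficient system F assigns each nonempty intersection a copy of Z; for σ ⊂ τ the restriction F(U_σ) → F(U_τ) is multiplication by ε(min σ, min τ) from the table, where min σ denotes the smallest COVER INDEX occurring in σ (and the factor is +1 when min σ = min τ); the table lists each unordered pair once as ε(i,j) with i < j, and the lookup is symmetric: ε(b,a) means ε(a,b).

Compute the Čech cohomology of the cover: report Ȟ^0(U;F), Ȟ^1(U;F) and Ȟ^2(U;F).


Ȟ^0 = 0,  Ȟ^1 = Z/2,  Ȟ^2 = 0

intersection data:
  U12={x} U15={z} U23={r,y} U34={t} U45={v}
C dims 5,5; δ0: rk 5, SNF 1^4·2
Ȟ^0 = (5 − 5) − 0 = 0, so Ȟ^0 ≅ 0
Ȟ^1 = (5 − 0) − 5 = 0 plus torsion [2], so Ȟ^1 ≅ Z/2
Ȟ^2 = (0 − 0) − 0 = 0, so Ȟ^2 ≅ 0


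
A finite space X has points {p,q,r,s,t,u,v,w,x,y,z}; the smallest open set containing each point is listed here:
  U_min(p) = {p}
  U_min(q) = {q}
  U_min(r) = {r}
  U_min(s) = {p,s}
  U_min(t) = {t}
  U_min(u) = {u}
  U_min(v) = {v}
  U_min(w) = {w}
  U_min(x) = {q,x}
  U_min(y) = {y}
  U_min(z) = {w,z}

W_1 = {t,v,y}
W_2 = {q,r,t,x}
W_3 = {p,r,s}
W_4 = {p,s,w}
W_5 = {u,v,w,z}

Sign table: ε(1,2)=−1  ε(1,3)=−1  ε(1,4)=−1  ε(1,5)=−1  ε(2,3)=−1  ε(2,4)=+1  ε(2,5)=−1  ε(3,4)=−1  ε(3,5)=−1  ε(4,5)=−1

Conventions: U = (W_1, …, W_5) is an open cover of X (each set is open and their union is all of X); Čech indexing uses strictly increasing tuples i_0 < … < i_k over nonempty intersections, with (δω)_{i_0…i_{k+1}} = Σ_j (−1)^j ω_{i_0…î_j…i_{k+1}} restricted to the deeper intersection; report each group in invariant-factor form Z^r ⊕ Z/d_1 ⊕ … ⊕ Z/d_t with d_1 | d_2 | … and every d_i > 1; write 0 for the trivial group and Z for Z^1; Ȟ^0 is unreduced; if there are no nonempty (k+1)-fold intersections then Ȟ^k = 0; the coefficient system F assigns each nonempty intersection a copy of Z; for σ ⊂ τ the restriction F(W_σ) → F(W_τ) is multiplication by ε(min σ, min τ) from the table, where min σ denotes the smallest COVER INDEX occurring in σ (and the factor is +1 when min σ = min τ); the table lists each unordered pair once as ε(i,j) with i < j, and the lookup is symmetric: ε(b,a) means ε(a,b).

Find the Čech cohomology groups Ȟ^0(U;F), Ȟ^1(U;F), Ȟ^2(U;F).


Ȟ^0 ≅ 0; Ȟ^1 ≅ Z/2; Ȟ^2 ≅ 0

nonempty intersections:
  W12={t} W15={v} W23={r} W34={p,s} W45={w}
C dims 5,5; δ0: rk 5, SNF 1^4·2
Ȟ^0: (5−5)−0=0 ⇒ 0
Ȟ^1: (5−0)−5=0 plus torsion [2] ⇒ Z/2
Ȟ^2: (0−0)−0=0 ⇒ 0
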